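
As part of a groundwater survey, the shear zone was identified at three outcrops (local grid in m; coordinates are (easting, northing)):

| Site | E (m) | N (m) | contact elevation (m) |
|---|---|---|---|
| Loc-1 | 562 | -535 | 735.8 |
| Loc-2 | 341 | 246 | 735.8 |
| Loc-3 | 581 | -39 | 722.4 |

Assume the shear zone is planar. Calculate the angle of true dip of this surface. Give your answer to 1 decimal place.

Let the plane be z = a·E + b·N + c.
Loc-2−Loc-1: −221a + 781b = 0;  Loc-3−Loc-1: 19a + 496b = −13.4.
Solving gives a = −0.08409, b = −0.02379.
Gradient magnitude |∇z| = √(a² + b²) = √(0.00707 + 0.00057) = 0.08739.
True dip = arctan(0.08739) = 5.0°, dipping toward ENE (azimuth ≈ 074°).

5.0°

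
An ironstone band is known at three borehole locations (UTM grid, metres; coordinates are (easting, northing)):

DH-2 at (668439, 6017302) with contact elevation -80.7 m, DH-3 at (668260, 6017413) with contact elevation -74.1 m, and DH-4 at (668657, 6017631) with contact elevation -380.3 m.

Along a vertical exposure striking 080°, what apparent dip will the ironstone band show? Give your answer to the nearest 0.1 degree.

Two edge vectors: DH-2→DH-3 = (-179, 111, 6.6), DH-2→DH-4 = (218, 329, -299.6).
Normal n = (DH-2→DH-3) × (DH-2→DH-4) = (-35427, -52189.6, -83089).
So ∂z/∂E = −n_x/n_z = −0.42637 and ∂z/∂N = −n_y/n_z = −0.62812.
Unit vector along 080° is (sin 80°, cos 80°) = (0.9848, 0.1736).
Slope in that direction = a·(0.9848) + b·(0.1736) = −0.52897.
Apparent dip = arctan|0.52897| = 27.9° (true dip is 37.2°, so apparent ≤ true as expected).

27.9°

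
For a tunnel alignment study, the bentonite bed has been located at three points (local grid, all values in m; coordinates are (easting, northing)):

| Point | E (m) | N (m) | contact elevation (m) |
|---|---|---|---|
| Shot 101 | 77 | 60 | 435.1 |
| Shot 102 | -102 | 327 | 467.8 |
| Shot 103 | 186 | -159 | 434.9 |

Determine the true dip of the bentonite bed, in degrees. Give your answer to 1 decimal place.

38.2°

Let the plane be z = a·E + b·N + c.
Shot 102−Shot 101: −179a + 267b = 32.7;  Shot 103−Shot 101: 109a − 219b = −0.2.
Solving gives a = −0.70389, b = −0.34943.
Gradient magnitude |∇z| = √(a² + b²) = √(0.49546 + 0.12210) = 0.78585.
True dip = arctan(0.78585) = 38.2°, dipping toward ENE (azimuth ≈ 064°).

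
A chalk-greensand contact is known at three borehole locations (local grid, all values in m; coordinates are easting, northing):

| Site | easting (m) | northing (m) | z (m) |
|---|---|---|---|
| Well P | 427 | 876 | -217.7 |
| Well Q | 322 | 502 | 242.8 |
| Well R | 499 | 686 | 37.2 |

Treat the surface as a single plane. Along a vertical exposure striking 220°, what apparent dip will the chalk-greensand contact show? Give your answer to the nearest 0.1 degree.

41.1°

Let the plane be z = a·easting + b·northing + c.
Well Q−Well P: −105a − 374b = 460.5;  Well R−Well P: 72a − 190b = 254.9.
Solving gives a = 0.16719, b = −1.27822.
Unit vector along 220° is (sin 220°, cos 220°) = (-0.6428, -0.7660).
Slope in that direction = a·(-0.6428) + b·(-0.7660) = 0.87171.
Apparent dip = arctan|0.87171| = 41.1° (true dip is 52.2°, so apparent ≤ true as expected).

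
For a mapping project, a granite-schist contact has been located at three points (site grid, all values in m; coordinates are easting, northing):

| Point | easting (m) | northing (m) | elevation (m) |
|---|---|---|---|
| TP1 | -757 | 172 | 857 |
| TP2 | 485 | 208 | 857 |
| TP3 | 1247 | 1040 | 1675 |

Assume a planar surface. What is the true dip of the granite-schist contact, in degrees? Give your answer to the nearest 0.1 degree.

Let the plane be z = a·easting + b·northing + c.
TP2−TP1: 1242a + 36b = 0;  TP3−TP1: 2004a + 868b = 818.
Solving gives a = −0.02927, b = 1.00998.
Gradient magnitude |∇z| = √(a² + b²) = √(0.00086 + 1.02007) = 1.01041.
True dip = arctan(1.01041) = 45.3°, dipping toward S (azimuth ≈ 178°).

45.3°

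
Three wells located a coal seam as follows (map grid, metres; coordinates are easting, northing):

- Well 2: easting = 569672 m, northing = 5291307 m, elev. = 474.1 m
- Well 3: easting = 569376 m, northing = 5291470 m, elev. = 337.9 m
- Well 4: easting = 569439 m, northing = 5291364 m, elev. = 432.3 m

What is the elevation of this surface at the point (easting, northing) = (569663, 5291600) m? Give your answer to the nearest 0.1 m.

205.7 m

Let the plane be z = a·easting + b·northing + c.
Well 3−Well 2: −296a + 163b = −136.2;  Well 4−Well 2: −233a + 57b = −41.8.
Solving gives a = −0.045008765, b = −0.917316530.
Then c = 474.1 − a·569672 − b·5291307 = 4879917.71.
At (569663, 5291600): z = −25639.8 − 4854072.2 + 4879917.71 = 205.7 m.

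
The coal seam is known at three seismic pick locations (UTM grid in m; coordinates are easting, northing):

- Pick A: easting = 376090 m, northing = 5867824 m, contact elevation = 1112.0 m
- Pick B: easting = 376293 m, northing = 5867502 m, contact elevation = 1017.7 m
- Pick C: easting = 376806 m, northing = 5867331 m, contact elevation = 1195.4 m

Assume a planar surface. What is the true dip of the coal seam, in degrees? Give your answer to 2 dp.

Two edge vectors: Pick A→Pick B = (203, -322, -94.3), Pick A→Pick C = (716, -493, 83.4).
Normal n = (Pick A→Pick B) × (Pick A→Pick C) = (-73344.7, -84449, 130473).
So ∂z/∂easting = −n_x/n_z = 0.56214 and ∂z/∂northing = −n_y/n_z = 0.64725.
Gradient magnitude |∇z| = √(a² + b²) = √(0.31601 + 0.41894) = 0.85729.
True dip = arctan(0.85729) = 40.61°, dipping toward SW (azimuth ≈ 221°).

40.61°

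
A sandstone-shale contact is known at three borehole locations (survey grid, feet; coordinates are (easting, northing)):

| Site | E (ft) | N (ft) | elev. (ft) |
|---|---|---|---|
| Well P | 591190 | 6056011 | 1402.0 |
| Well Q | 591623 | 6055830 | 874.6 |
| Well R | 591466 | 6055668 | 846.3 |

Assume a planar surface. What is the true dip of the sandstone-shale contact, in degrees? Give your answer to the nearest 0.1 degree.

Two edge vectors: Well P→Well Q = (433, -181, -527.4), Well P→Well R = (276, -343, -555.7).
Normal n = (Well P→Well Q) × (Well P→Well R) = (-80316.5, 95055.7, -98563).
So ∂z/∂E = −n_x/n_z = −0.81487 and ∂z/∂N = −n_y/n_z = 0.96442.
Gradient magnitude |∇z| = √(a² + b²) = √(0.66402 + 0.93010) = 1.26258.
True dip = arctan(1.26258) = 51.6°, dipping toward SE (azimuth ≈ 140°).

51.6°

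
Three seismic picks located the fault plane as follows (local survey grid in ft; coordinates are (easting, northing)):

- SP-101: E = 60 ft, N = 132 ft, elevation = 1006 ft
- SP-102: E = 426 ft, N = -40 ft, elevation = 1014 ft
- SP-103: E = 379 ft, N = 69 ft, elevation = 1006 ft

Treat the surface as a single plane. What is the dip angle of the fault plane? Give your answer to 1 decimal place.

Let the plane be z = a·E + b·N + c.
SP-102−SP-101: 366a − 172b = 8;  SP-103−SP-101: 319a − 63b = 0.
Solving gives a = −0.01584, b = −0.08023.
Gradient magnitude |∇z| = √(a² + b²) = √(0.00025 + 0.00644) = 0.08178.
True dip = arctan(0.08178) = 4.7°, dipping toward N (azimuth ≈ 011°).

4.7°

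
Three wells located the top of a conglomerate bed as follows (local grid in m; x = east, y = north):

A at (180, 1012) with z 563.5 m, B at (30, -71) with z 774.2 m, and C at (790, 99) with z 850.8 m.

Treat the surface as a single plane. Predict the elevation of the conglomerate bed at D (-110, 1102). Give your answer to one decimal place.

500.9 m

Let the plane be z = a·x + b·y + c.
B−A: −150a − 1083b = 210.7;  C−A: 610a − 913b = 287.3.
Solving gives a = 0.148921, b = −0.215178.
Then c = 563.5 − a·180 − b·1012 = 754.45.
At (-110, 1102): z = −16.4 − 237.1 + 754.45 = 500.9 m.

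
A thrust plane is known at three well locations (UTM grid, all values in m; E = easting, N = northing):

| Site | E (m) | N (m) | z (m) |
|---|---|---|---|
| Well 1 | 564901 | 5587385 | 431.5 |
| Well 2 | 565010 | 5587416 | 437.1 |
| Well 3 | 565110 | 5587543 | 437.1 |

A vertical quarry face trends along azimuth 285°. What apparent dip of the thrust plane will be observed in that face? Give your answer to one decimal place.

4.4°

Let the plane be z = a·E + b·N + c.
Well 2−Well 1: 109a + 31b = 5.6;  Well 3−Well 1: 209a + 158b = 5.6.
Solving gives a = 0.06620, b = −0.05213.
Unit vector along 285° is (sin 285°, cos 285°) = (-0.9659, 0.2588).
Slope in that direction = a·(-0.9659) + b·(0.2588) = −0.07744.
Apparent dip = arctan|0.07744| = 4.4° (true dip is 4.8°, so apparent ≤ true as expected).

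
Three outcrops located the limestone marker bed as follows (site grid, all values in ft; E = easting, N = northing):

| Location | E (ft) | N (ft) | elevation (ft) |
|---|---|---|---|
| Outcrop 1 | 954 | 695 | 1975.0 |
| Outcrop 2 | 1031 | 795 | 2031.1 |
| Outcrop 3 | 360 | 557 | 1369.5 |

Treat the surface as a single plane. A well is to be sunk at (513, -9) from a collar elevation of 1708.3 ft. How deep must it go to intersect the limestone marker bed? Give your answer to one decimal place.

Let the plane be z = a·E + b·N + c.
Outcrop 2−Outcrop 1: 77a + 100b = 56.1;  Outcrop 3−Outcrop 1: −594a − 138b = −605.5.
Solving gives a = 1.082712, b = −0.272688.
Then c = 1975 − a·954 − b·695 = 1131.61.
At (513, -9): z_contact = 555.43 + 2.45 + 1131.61 = 1689.50 ft.
Depth below ground = 1708.3 − 1689.50 = 18.8 ft.

18.8 ft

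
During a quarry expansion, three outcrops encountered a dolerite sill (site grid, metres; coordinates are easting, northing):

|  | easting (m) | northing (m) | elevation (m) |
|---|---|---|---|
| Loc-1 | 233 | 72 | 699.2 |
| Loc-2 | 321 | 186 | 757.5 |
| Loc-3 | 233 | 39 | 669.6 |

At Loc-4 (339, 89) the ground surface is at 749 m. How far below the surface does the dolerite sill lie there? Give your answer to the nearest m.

87 m

Let the plane be z = a·easting + b·northing + c.
Loc-2−Loc-1: 88a + 114b = 58.3;  Loc-3−Loc-1: 0a − 33b = −29.6.
Solving gives a = −0.49948, b = 0.89697.
Then c = 699.2 − a·233 − b·72 = 751.00.
At (339, 89): z_contact = −169.3 + 79.8 + 751.00 = 661.5 m.
Depth below ground = 749 − 661.5 = 87 m.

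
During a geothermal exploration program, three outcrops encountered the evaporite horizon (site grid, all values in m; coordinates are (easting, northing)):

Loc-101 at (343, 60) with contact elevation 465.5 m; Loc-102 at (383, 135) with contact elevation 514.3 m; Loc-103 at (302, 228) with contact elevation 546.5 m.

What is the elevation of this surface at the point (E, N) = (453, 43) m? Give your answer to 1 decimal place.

480.3 m

Let the plane be z = a·E + b·N + c.
Loc-102−Loc-101: 40a + 75b = 48.8;  Loc-103−Loc-101: −41a + 168b = 81.
Solving gives a = 0.21678, b = 0.53505.
Then c = 465.5 − a·343 − b·60 = 359.04.
At (453, 43): z = 98.2 + 23.0 + 359.04 = 480.3 m.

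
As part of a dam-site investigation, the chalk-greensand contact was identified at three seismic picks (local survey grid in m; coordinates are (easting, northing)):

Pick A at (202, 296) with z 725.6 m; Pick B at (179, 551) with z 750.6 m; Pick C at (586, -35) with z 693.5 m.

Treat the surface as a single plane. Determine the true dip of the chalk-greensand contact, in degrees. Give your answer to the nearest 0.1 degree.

5.6°

Let the plane be z = a·E + b·N + c.
Pick B−Pick A: −23a + 255b = 25;  Pick C−Pick A: 384a − 331b = −32.1.
Solving gives a = 0.00099, b = 0.09813.
Gradient magnitude |∇z| = √(a² + b²) = √(0.00000 + 0.00963) = 0.09813.
True dip = arctan(0.09813) = 5.6°, dipping toward S (azimuth ≈ 181°).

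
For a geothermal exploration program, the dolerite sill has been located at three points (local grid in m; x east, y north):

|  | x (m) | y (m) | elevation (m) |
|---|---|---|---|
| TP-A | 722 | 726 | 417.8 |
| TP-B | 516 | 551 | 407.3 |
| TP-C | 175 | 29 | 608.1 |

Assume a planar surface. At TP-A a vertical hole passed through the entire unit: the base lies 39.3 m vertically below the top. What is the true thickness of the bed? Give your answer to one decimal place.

24.4 m

Let the plane be z = a·x + b·y + c.
TP-B−TP-A: −206a − 175b = −10.5;  TP-C−TP-A: −547a − 697b = 190.3.
Solving gives a = 0.84880, b = −0.93916.
|∇z| = √(a²+b²) = 1.26589, so dip δ = arctan(1.26589) = 51.69°.
True thickness = vertical thickness × cos δ = 39.3 × cos 51.69° = 24.4 m.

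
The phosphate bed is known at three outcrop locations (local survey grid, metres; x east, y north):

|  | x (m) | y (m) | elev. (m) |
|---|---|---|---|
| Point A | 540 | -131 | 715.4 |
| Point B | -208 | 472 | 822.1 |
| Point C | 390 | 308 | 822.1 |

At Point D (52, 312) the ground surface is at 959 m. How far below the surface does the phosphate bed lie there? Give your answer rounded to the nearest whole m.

161 m

Two edge vectors: Point A→Point B = (-748, 603, 106.7), Point A→Point C = (-150, 439, 106.7).
Normal n = (Point A→Point B) × (Point A→Point C) = (17498.8, 63806.6, -237922).
So ∂z/∂x = −n_x/n_z = 0.07355 and ∂z/∂y = −n_y/n_z = 0.26818.
Intercept c from Point A: 715.4 − 39.72 + 35.13 = 710.82.
At (52, 312): z_contact = 3.8 + 83.7 + 710.82 = 798.3 m.
Depth below ground = 959 − 798.3 = 161 m.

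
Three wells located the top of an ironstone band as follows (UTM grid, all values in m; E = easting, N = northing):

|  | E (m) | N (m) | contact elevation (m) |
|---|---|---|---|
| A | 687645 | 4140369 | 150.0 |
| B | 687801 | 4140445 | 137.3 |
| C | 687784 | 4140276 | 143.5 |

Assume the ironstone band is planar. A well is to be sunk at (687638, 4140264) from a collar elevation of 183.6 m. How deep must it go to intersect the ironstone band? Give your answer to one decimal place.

30.0 m

Two edge vectors: A→B = (156, 76, -12.7), A→C = (139, -93, -6.5).
Normal n = (A→B) × (A→C) = (-1675.1, -751.3, -25072).
So ∂z/∂E = −n_x/n_z = −0.066811583 and ∂z/∂N = −n_y/n_z = −0.029965699.
Intercept c from A: 150 + 45942.65 + 124069.05 = 170161.70.
At (687638, 4140264): z_contact = −45942.18 − 124065.90 + 170161.70 = 153.61 m.
Depth below ground = 183.6 − 153.61 = 30.0 m.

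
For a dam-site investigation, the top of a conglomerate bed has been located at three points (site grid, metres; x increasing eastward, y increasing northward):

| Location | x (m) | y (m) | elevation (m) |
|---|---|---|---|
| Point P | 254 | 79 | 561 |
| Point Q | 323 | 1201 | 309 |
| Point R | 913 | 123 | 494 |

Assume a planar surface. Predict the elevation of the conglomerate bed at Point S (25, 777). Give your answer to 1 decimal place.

Let the plane be z = a·x + b·y + c.
Point Q−Point P: 69a + 1122b = −252;  Point R−Point P: 659a + 44b = −67.
Solving gives a = −0.087031, b = −0.219247.
Then c = 561 − a·254 − b·79 = 600.43.
At (25, 777): z = −2.2 − 170.4 + 600.43 = 427.9 m.

427.9 m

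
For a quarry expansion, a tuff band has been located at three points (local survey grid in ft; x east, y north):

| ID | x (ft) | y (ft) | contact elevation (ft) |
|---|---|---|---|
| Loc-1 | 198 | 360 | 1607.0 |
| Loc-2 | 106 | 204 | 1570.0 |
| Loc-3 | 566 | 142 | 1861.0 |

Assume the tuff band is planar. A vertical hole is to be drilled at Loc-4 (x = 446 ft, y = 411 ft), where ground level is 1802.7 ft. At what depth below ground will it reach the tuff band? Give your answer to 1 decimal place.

Let the plane be z = a·x + b·y + c.
Loc-2−Loc-1: −92a − 156b = −37;  Loc-3−Loc-1: 368a − 218b = 254.
Solving gives a = 0.61564, b = −0.12589.
Then c = 1607 − a·198 − b·360 = 1530.42.
At (446, 411): z_contact = 274.58 − 51.74 + 1530.42 = 1753.26 ft.
Depth below ground = 1802.7 − 1753.26 = 49.4 ft.

49.4 ft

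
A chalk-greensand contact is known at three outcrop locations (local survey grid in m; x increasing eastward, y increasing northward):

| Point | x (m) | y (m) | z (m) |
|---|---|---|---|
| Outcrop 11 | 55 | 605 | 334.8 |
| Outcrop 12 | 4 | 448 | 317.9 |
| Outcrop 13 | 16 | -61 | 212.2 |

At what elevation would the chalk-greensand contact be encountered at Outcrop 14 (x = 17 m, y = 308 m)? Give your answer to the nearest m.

Two edge vectors: Outcrop 11→Outcrop 12 = (-51, -157, -16.9), Outcrop 11→Outcrop 13 = (-39, -666, -122.6).
Normal n = (Outcrop 11→Outcrop 12) × (Outcrop 11→Outcrop 13) = (7992.8, -5593.5, 27843).
So ∂z/∂x = −n_x/n_z = −0.28707 and ∂z/∂y = −n_y/n_z = 0.20089.
Intercept c from Outcrop 11: 334.8 + 15.79 − 121.54 = 229.05.
At (17, 308): z = −4.9 + 61.9 + 229.05 = 286.0 m.

286 m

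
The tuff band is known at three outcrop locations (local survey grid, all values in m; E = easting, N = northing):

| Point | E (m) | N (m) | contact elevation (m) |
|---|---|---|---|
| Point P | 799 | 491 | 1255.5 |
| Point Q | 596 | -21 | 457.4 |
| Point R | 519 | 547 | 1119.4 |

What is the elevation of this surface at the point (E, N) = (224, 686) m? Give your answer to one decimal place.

1077.3 m

Two edge vectors: Point P→Point Q = (-203, -512, -798.1), Point P→Point R = (-280, 56, -136.1).
Normal n = (Point P→Point Q) × (Point P→Point R) = (114376.8, 195839.7, -154728).
So ∂z/∂E = −n_x/n_z = 0.73921 and ∂z/∂N = −n_y/n_z = 1.26570.
Intercept c from Point P: 1255.5 − 590.63 − 621.46 = 43.41.
At (224, 686): z = 165.6 + 868.3 + 43.41 = 1077.3 m.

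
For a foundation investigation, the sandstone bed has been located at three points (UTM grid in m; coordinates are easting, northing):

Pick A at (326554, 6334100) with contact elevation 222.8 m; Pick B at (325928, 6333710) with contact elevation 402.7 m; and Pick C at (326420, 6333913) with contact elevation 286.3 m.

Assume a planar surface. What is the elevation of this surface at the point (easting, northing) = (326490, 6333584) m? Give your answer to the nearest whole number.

356 m

Two edge vectors: Pick A→Pick B = (-626, -390, 179.9), Pick A→Pick C = (-134, -187, 63.5).
Normal n = (Pick A→Pick B) × (Pick A→Pick C) = (8876.3, 15644.4, 64802).
So ∂z/∂easting = −n_x/n_z = −0.13697571 and ∂z/∂northing = −n_y/n_z = −0.24141847.
Intercept c from Pick A: 222.8 + 44729.97 + 1529168.76 = 1574121.53.
At (326490, 6333584): z = −44721.2 − 1529044.2 + 1574121.53 = 356.1 m.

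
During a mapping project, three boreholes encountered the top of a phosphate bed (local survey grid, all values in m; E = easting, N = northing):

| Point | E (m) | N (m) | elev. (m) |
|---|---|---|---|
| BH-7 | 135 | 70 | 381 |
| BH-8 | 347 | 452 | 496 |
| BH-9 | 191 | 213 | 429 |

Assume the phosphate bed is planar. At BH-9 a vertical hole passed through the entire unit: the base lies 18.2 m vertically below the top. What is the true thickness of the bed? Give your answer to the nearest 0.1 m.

16.5 m

Two edge vectors: BH-7→BH-8 = (212, 382, 115), BH-7→BH-9 = (56, 143, 48).
Normal n = (BH-7→BH-8) × (BH-7→BH-9) = (1891, -3736, 8924).
So ∂z/∂E = −n_x/n_z = −0.21190 and ∂z/∂N = −n_y/n_z = 0.41865.
|∇z| = √(a²+b²) = 0.46922, so dip δ = arctan(0.46922) = 25.14°.
True thickness = vertical thickness × cos δ = 18.2 × cos 25.14° = 16.5 m.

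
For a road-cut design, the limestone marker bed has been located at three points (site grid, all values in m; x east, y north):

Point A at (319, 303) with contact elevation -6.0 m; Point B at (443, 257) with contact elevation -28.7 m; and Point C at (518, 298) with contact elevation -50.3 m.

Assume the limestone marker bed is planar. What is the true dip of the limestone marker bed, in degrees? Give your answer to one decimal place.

14.2°

Two edge vectors: Point A→Point B = (124, -46, -22.7), Point A→Point C = (199, -5, -44.3).
Normal n = (Point A→Point B) × (Point A→Point C) = (1924.3, 975.9, 8534).
So ∂z/∂x = −n_x/n_z = −0.22549 and ∂z/∂y = −n_y/n_z = −0.11435.
Gradient magnitude |∇z| = √(a² + b²) = √(0.05084 + 0.01308) = 0.25283.
True dip = arctan(0.25283) = 14.2°, dipping toward ENE (azimuth ≈ 063°).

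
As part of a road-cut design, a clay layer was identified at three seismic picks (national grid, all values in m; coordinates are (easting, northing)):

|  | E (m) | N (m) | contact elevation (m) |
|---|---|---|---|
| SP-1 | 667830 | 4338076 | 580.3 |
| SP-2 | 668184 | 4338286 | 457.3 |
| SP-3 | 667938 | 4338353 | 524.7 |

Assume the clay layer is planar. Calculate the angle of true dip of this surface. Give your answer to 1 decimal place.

17.2°

Let the plane be z = a·E + b·N + c.
SP-2−SP-1: 354a + 210b = −123;  SP-3−SP-1: 108a + 277b = −55.6.
Solving gives a = −0.29710, b = −0.08488.
Gradient magnitude |∇z| = √(a² + b²) = √(0.08827 + 0.00721) = 0.30899.
True dip = arctan(0.30899) = 17.2°, dipping toward ENE (azimuth ≈ 074°).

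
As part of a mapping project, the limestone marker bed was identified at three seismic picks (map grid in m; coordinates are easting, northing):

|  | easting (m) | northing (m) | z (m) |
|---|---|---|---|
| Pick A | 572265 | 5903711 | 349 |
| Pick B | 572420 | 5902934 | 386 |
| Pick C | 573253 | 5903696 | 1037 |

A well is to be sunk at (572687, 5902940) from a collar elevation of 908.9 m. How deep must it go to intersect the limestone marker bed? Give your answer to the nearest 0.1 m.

Two edge vectors: Pick A→Pick B = (155, -777, 37), Pick A→Pick C = (988, -15, 688).
Normal n = (Pick A→Pick B) × (Pick A→Pick C) = (-534021, -70084, 765351).
So ∂z/∂easting = −n_x/n_z = 0.697746524 and ∂z/∂northing = −n_y/n_z = 0.091571057.
Intercept c from Pick A: 349 − 399295.91 − 540609.06 = −939555.97.
At (572687, 5902940): z_contact = 399590.36 + 540538.45 − 939555.97 = 572.85 m.
Depth below ground = 908.9 − 572.85 = 336.1 m.

336.1 m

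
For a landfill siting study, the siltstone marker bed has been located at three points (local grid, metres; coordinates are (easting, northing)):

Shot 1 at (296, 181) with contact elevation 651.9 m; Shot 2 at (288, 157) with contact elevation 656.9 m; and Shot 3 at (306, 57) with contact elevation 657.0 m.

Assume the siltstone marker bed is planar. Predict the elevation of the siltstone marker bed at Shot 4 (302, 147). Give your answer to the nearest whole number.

Two edge vectors: Shot 1→Shot 2 = (-8, -24, 5), Shot 1→Shot 3 = (10, -124, 5.1).
Normal n = (Shot 1→Shot 2) × (Shot 1→Shot 3) = (497.6, 90.8, 1232).
So ∂z/∂E = −n_x/n_z = −0.40390 and ∂z/∂N = −n_y/n_z = −0.07370.
Intercept c from Shot 1: 651.9 + 119.55 + 13.34 = 784.79.
At (302, 147): z = −122.0 − 10.8 + 784.79 = 652.0 m.

652 m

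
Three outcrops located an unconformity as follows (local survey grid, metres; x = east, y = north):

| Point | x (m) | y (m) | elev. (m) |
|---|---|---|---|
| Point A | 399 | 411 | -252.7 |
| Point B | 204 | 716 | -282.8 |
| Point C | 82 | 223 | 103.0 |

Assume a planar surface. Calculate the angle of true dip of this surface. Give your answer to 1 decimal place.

44.2°

Let the plane be z = a·x + b·y + c.
Point B−Point A: −195a + 305b = −30.1;  Point C−Point A: −317a − 188b = 355.7.
Solving gives a = −0.77116, b = −0.59172.
Gradient magnitude |∇z| = √(a² + b²) = √(0.59468 + 0.35014) = 0.97202.
True dip = arctan(0.97202) = 44.2°, dipping toward NE (azimuth ≈ 053°).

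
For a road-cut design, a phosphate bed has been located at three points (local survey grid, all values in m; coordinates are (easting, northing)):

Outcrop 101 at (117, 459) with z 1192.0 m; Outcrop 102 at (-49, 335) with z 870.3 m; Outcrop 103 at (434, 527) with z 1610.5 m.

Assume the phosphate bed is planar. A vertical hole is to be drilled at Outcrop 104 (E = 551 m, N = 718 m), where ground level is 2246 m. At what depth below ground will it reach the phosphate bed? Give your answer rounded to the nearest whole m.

Let the plane be z = a·E + b·N + c.
Outcrop 102−Outcrop 101: −166a − 124b = −321.7;  Outcrop 103−Outcrop 101: 317a + 68b = 418.5.
Solving gives a = 1.07132, b = 1.16017.
Then c = 1192 − a·117 − b·459 = 534.14.
At (551, 718): z_contact = 590.3 + 833.0 + 534.14 = 1957.4 m.
Depth below ground = 2246 − 1957.4 = 289 m.

289 m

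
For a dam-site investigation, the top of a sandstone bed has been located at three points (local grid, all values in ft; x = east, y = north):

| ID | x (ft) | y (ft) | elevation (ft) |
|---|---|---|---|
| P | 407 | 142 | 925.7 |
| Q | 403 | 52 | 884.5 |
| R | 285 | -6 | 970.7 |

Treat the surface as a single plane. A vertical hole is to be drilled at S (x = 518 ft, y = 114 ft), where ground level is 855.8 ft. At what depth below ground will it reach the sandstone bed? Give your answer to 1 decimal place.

Two edge vectors: P→Q = (-4, -90, -41.2), P→R = (-122, -148, 45).
Normal n = (P→Q) × (P→R) = (-10147.6, 5206.4, -10388).
So ∂z/∂x = −n_x/n_z = −0.97686 and ∂z/∂y = −n_y/n_z = 0.50119.
Intercept c from P: 925.7 + 397.58 − 71.17 = 1252.11.
At (518, 114): z_contact = −506.01 + 57.14 + 1252.11 = 803.24 ft.
Depth below ground = 855.8 − 803.24 = 52.6 ft.

52.6 ft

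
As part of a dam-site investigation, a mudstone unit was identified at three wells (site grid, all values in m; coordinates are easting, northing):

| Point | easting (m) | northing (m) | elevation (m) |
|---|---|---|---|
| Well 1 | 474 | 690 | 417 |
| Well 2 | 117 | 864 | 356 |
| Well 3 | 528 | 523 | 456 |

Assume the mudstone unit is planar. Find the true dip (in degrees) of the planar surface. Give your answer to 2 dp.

12.53°

Let the plane be z = a·easting + b·northing + c.
Well 2−Well 1: −357a + 174b = −61;  Well 3−Well 1: 54a − 167b = 39.
Solving gives a = 0.06772, b = −0.21164.
Gradient magnitude |∇z| = √(a² + b²) = √(0.00459 + 0.04479) = 0.22221.
True dip = arctan(0.22221) = 12.53°, dipping toward NNW (azimuth ≈ 342°).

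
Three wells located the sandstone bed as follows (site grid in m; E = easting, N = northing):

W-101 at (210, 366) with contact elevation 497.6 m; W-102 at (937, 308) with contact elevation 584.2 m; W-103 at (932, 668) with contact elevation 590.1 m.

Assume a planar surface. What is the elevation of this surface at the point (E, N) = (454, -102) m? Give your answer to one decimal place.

518.6 m

Let the plane be z = a·E + b·N + c.
W-102−W-101: 727a − 58b = 86.6;  W-103−W-101: 722a + 302b = 92.5.
Solving gives a = 0.12056, b = 0.01806.
Then c = 497.6 − a·210 − b·366 = 465.67.
At (454, -102): z = 54.7 − 1.8 + 465.67 = 518.6 m.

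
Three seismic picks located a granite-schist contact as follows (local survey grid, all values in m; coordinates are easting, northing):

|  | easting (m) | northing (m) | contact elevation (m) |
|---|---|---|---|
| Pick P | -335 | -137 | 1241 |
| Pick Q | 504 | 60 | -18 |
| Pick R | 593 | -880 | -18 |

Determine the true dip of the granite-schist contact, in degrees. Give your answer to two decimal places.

55.86°

Let the plane be z = a·easting + b·northing + c.
Pick Q−Pick P: 839a + 197b = −1259;  Pick R−Pick P: 928a − 743b = −1259.
Solving gives a = −1.46796, b = −0.13899.
Gradient magnitude |∇z| = √(a² + b²) = √(2.15491 + 0.01932) = 1.47453.
True dip = arctan(1.47453) = 55.86°, dipping toward E (azimuth ≈ 085°).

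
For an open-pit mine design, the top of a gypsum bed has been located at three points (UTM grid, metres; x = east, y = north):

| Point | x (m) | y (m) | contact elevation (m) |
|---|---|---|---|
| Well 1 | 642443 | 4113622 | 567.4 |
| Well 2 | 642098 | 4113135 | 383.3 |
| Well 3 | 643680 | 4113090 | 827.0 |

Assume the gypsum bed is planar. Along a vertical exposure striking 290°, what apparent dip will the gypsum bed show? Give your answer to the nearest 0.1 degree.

Two edge vectors: Well 1→Well 2 = (-345, -487, -184.1), Well 1→Well 3 = (1237, -532, 259.6).
Normal n = (Well 1→Well 2) × (Well 1→Well 3) = (-224366.4, -138169.7, 785959).
So ∂z/∂x = −n_x/n_z = 0.28547 and ∂z/∂y = −n_y/n_z = 0.17580.
Unit vector along 290° is (sin 290°, cos 290°) = (-0.9397, 0.3420).
Slope in that direction = a·(-0.9397) + b·(0.3420) = −0.20813.
Apparent dip = arctan|0.20813| = 11.8° (true dip is 18.5°, so apparent ≤ true as expected).

11.8°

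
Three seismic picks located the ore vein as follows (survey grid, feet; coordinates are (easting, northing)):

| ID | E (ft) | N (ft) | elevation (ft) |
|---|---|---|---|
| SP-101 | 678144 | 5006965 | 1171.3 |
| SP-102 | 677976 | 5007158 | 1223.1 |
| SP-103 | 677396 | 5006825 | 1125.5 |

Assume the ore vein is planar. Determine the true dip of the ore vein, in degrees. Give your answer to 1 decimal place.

Let the plane be z = a·E + b·N + c.
SP-102−SP-101: −168a + 193b = 51.8;  SP-103−SP-101: −748a − 140b = −45.8.
Solving gives a = 0.00946, b = 0.27662.
Gradient magnitude |∇z| = √(a² + b²) = √(0.00009 + 0.07652) = 0.27679.
True dip = arctan(0.27679) = 15.5°, dipping toward S (azimuth ≈ 182°).

15.5°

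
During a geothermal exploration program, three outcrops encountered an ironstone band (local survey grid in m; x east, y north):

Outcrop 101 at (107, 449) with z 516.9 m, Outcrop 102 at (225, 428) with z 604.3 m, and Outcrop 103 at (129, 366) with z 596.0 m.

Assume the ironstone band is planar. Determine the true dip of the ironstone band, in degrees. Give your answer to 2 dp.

Let the plane be z = a·x + b·y + c.
Outcrop 102−Outcrop 101: 118a − 21b = 87.4;  Outcrop 103−Outcrop 101: 22a − 83b = 79.1.
Solving gives a = 0.59935, b = −0.79415.
Gradient magnitude |∇z| = √(a² + b²) = √(0.35922 + 0.63067) = 0.99493.
True dip = arctan(0.99493) = 44.85°, dipping toward NW (azimuth ≈ 323°).

44.85°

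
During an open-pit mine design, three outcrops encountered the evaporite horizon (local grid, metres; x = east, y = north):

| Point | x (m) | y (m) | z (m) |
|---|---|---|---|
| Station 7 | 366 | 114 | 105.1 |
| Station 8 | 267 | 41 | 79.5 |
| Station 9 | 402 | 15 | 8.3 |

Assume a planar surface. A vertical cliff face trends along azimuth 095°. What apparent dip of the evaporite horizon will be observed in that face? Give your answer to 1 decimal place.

Let the plane be z = a·x + b·y + c.
Station 8−Station 7: −99a − 73b = −25.6;  Station 9−Station 7: 36a − 99b = −96.8.
Solving gives a = −0.36463, b = 0.84518.
Unit vector along 095° is (sin 95°, cos 95°) = (0.9962, -0.0872).
Slope in that direction = a·(0.9962) + b·(-0.0872) = −0.43691.
Apparent dip = arctan|0.43691| = 23.6° (true dip is 42.6°, so apparent ≤ true as expected).

23.6°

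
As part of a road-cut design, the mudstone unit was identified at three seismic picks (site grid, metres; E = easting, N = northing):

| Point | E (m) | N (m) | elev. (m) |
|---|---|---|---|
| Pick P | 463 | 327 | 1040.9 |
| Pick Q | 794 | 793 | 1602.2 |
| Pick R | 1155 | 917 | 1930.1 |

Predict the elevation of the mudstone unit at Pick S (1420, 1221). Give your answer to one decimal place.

Two edge vectors: Pick P→Pick Q = (331, 466, 561.3), Pick P→Pick R = (692, 590, 889.2).
Normal n = (Pick P→Pick Q) × (Pick P→Pick R) = (83200.2, 94094.4, -127182).
So ∂z/∂E = −n_x/n_z = 0.654182 and ∂z/∂N = −n_y/n_z = 0.739841.
Intercept c from Pick P: 1040.9 − 302.89 − 241.93 = 496.09.
At (1420, 1221): z = 928.9 + 903.3 + 496.09 = 2328.4 m.

2328.4 m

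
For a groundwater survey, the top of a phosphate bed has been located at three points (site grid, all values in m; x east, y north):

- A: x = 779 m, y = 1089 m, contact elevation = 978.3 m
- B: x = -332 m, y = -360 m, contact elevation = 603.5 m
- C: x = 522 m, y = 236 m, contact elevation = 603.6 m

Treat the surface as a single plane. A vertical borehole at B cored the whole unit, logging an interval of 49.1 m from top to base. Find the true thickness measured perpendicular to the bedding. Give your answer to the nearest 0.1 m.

40.6 m

Two edge vectors: A→B = (-1111, -1449, -374.8), A→C = (-257, -853, -374.7).
Normal n = (A→B) × (A→C) = (223235.9, -319968.1, 575290).
So ∂z/∂x = −n_x/n_z = −0.38804 and ∂z/∂y = −n_y/n_z = 0.55619.
|∇z| = √(a²+b²) = 0.67817, so dip δ = arctan(0.67817) = 34.14°.
True thickness = vertical thickness × cos δ = 49.1 × cos 34.14° = 40.6 m.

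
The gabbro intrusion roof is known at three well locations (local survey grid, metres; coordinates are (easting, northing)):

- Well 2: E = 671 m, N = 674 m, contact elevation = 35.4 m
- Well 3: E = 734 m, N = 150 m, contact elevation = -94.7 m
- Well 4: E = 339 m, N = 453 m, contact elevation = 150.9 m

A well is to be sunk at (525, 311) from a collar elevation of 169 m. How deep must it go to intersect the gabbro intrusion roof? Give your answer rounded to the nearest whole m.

134 m

Let the plane be z = a·E + b·N + c.
Well 3−Well 2: 63a − 524b = −130.1;  Well 4−Well 2: −332a − 221b = 115.5.
Solving gives a = −0.47514, b = 0.19116.
Then c = 35.4 − a·671 − b·674 = 225.38.
At (525, 311): z_contact = −249.4 + 59.4 + 225.38 = 35.4 m.
Depth below ground = 169 − 35.4 = 134 m.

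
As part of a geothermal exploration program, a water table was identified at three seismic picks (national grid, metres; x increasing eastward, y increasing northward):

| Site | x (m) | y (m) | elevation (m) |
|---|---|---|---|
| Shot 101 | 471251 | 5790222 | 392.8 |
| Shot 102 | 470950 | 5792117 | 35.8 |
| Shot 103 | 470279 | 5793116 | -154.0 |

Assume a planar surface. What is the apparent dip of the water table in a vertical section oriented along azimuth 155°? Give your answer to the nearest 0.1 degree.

9.7°

Two edge vectors: Shot 101→Shot 102 = (-301, 1895, -357), Shot 101→Shot 103 = (-972, 2894, -546.8).
Normal n = (Shot 101→Shot 102) × (Shot 101→Shot 103) = (-3028, 182417.2, 970846).
So ∂z/∂x = −n_x/n_z = 0.00312 and ∂z/∂y = −n_y/n_z = −0.18790.
Unit vector along 155° is (sin 155°, cos 155°) = (0.4226, -0.9063).
Slope in that direction = a·(0.4226) + b·(-0.9063) = 0.17161.
Apparent dip = arctan|0.17161| = 9.7° (true dip is 10.6°, so apparent ≤ true as expected).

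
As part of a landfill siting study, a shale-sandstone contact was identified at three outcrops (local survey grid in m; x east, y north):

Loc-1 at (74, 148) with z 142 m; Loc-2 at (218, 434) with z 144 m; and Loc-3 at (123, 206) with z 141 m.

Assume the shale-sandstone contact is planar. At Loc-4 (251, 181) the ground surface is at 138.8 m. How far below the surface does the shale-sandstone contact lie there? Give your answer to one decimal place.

8.0 m

Two edge vectors: Loc-1→Loc-2 = (144, 286, 2), Loc-1→Loc-3 = (49, 58, -1).
Normal n = (Loc-1→Loc-2) × (Loc-1→Loc-3) = (-402, 242, -5662).
So ∂z/∂x = −n_x/n_z = −0.07100 and ∂z/∂y = −n_y/n_z = 0.04274.
Intercept c from Loc-1: 142 + 5.25 − 6.33 = 140.93.
At (251, 181): z_contact = −17.82 + 7.74 + 140.93 = 130.84 m.
Depth below ground = 138.8 − 130.84 = 8.0 m.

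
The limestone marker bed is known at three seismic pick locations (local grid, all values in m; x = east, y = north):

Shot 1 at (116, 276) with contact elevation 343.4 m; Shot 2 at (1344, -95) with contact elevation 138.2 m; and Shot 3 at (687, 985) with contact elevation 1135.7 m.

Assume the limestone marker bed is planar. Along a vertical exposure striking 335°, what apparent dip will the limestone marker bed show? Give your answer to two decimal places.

Two edge vectors: Shot 1→Shot 2 = (1228, -371, -205.2), Shot 1→Shot 3 = (571, 709, 792.3).
Normal n = (Shot 1→Shot 2) × (Shot 1→Shot 3) = (-148456.5, -1090113.6, 1082493).
So ∂z/∂x = −n_x/n_z = 0.13714 and ∂z/∂y = −n_y/n_z = 1.00704.
Unit vector along 335° is (sin 335°, cos 335°) = (-0.4226, 0.9063).
Slope in that direction = a·(-0.4226) + b·(0.9063) = 0.85473.
Apparent dip = arctan|0.85473| = 40.52° (true dip is 45.5°, so apparent ≤ true as expected).

40.52°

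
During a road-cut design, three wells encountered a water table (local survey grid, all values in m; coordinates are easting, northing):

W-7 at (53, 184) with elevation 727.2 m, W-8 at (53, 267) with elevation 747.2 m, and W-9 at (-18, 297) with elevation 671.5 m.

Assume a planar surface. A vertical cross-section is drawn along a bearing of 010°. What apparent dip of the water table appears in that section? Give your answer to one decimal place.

Two edge vectors: W-7→W-8 = (0, 83, 20), W-7→W-9 = (-71, 113, -55.7).
Normal n = (W-7→W-8) × (W-7→W-9) = (-6883.1, -1420, 5893).
So ∂z/∂easting = −n_x/n_z = 1.16801 and ∂z/∂northing = −n_y/n_z = 0.24096.
Unit vector along 010° is (sin 10°, cos 10°) = (0.1736, 0.9848).
Slope in that direction = a·(0.1736) + b·(0.9848) = 0.44013.
Apparent dip = arctan|0.44013| = 23.8° (true dip is 50.0°, so apparent ≤ true as expected).

23.8°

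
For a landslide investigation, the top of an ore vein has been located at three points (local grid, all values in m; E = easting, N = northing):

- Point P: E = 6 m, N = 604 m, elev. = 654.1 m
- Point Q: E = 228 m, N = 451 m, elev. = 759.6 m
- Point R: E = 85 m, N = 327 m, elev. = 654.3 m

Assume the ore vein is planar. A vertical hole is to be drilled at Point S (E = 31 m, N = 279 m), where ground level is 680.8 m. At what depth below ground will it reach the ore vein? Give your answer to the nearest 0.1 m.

Two edge vectors: Point P→Point Q = (222, -153, 105.5), Point P→Point R = (79, -277, 0.2).
Normal n = (Point P→Point Q) × (Point P→Point R) = (29192.9, 8290.1, -49407).
So ∂z/∂E = −n_x/n_z = 0.59087 and ∂z/∂N = −n_y/n_z = 0.16779.
Intercept c from Point P: 654.1 − 3.55 − 101.35 = 549.21.
At (31, 279): z_contact = 18.32 + 46.81 + 549.21 = 614.34 m.
Depth below ground = 680.8 − 614.34 = 66.5 m.

66.5 m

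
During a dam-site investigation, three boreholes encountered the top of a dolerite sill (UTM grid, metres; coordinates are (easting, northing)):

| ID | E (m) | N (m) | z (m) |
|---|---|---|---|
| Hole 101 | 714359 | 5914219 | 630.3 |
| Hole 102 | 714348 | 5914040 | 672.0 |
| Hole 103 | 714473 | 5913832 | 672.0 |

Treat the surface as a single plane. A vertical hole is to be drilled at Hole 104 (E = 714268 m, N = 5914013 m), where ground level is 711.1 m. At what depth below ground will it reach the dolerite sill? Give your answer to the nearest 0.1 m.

Let the plane be z = a·E + b·N + c.
Hole 102−Hole 101: −11a − 179b = 41.7;  Hole 103−Hole 101: 114a − 387b = 41.7.
Solving gives a = −0.351684710, b = −0.211348984.
Then c = 630.3 − a·714359 − b·5914219 = 1501823.62.
At (714268, 5914013): z_contact = −251197.13 − 1249920.64 + 1501823.62 = 705.84 m.
Depth below ground = 711.1 − 705.84 = 5.3 m.

5.3 m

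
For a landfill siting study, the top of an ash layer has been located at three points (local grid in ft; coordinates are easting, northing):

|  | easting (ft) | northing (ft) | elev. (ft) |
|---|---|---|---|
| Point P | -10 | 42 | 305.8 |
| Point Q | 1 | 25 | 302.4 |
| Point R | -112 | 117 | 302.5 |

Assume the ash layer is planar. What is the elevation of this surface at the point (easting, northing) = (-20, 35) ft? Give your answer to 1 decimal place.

299.4 ft

Let the plane be z = a·easting + b·northing + c.
Point Q−Point P: 11a − 17b = −3.4;  Point R−Point P: −102a + 75b = −3.3.
Solving gives a = 0.34224, b = 0.42145.
Then c = 305.8 − a·-10 − b·42 = 291.52.
At (-20, 35): z = −6.8 + 14.8 + 291.52 = 299.4 ft.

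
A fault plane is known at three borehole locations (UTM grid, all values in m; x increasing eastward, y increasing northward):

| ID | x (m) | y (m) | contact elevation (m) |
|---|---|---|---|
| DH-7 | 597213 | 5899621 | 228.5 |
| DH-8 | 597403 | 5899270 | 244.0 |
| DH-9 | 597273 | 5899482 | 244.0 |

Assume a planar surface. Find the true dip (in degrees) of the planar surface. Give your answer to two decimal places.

35.77°

Let the plane be z = a·x + b·y + c.
DH-8−DH-7: 190a − 351b = 15.5;  DH-9−DH-7: 60a − 139b = 15.5.
Solving gives a = −0.61421, b = −0.37664.
Gradient magnitude |∇z| = √(a² + b²) = √(0.37725 + 0.14185) = 0.72049.
True dip = arctan(0.72049) = 35.77°, dipping toward ENE (azimuth ≈ 058°).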